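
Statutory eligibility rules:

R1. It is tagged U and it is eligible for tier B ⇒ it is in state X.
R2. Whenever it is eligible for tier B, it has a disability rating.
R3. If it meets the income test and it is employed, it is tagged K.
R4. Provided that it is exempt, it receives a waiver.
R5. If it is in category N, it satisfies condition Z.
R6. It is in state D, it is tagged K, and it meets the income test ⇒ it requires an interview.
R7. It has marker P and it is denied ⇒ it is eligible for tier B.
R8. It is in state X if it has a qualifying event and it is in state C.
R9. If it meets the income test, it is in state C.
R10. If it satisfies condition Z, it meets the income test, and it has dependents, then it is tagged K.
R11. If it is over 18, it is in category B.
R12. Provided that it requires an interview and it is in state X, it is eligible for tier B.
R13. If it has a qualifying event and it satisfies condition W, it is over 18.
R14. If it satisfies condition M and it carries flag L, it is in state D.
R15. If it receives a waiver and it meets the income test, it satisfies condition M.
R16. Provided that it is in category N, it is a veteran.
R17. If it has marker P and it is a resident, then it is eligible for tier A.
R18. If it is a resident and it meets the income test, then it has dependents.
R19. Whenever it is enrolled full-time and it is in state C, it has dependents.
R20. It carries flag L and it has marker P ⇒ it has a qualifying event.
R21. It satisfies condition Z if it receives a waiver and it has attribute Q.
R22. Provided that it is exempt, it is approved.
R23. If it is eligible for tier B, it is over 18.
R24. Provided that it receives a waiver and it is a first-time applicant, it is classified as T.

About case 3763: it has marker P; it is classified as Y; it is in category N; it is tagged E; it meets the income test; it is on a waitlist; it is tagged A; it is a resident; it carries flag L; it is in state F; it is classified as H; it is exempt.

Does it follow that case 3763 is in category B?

By R4 (it is exempt): it receives a waiver.
By R5 (it is in category N): it satisfies condition Z.
By R9 (it meets the income test): it is in state C.
By R15 (it receives a waiver, it meets the income test): it satisfies condition M.
By R18 (it is a resident, it meets the income test): it has dependents.
By R20 (it carries flag L, it has marker P): it has a qualifying event.
By R8 (it has a qualifying event, it is in state C): it is in state X.
By R10 (it satisfies condition Z, it meets the income test, it has dependents): it is tagged K.
By R14 (it satisfies condition M, it carries flag L): it is in state D.
By R6 (it is in state D, it is tagged K, it meets the income test): it requires an interview.
By R12 (it requires an interview, it is in state X): it is eligible for tier B.
By R23 (it is eligible for tier B): it is over 18.
By R11 (it is over 18): it is in category B.

Yes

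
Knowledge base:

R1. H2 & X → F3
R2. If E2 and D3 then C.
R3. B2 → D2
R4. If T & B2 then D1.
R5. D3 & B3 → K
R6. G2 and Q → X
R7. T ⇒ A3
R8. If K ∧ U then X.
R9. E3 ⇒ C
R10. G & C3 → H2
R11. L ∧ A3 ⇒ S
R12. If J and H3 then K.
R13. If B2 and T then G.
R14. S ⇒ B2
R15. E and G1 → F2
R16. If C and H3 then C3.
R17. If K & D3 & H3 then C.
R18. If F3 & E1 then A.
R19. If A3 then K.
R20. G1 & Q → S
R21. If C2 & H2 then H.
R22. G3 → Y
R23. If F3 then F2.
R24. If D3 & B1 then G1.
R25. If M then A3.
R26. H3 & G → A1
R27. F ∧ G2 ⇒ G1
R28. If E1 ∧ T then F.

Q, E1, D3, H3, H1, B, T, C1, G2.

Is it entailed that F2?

X  (by R6: G2, Q)
A3  (by R7: T)
K  (by R19: A3)
F  (by R28: E1, T)
C  (by R17: K, D3, H3)
G1  (by R27: F, G2)
C3  (by R16: C, H3)
S  (by R20: G1, Q)
B2  (by R14: S)
G  (by R13: B2, T)
H2  (by R10: G, C3)
F3  (by R1: H2, X)
F2  (by R23: F3)

Yes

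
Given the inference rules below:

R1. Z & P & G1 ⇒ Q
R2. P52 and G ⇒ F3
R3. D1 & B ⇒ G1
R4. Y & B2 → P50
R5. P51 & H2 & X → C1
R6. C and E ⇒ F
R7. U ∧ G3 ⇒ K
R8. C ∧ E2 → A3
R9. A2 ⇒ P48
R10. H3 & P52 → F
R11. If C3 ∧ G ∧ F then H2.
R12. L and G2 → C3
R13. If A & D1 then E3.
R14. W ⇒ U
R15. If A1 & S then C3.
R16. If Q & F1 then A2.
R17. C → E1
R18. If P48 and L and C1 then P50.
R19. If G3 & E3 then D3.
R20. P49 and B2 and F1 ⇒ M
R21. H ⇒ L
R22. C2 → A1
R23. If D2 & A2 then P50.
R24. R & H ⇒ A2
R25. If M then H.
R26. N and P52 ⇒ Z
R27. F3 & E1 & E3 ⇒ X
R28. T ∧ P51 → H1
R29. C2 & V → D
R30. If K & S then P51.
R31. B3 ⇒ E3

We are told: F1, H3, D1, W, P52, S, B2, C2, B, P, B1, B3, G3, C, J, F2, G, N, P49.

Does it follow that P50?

F3  (by R2: P52, G)
G1  (by R3: D1, B)
F  (by R10: H3, P52)
U  (by R14: W)
E1  (by R17: C)
M  (by R20: P49, B2, F1)
A1  (by R22: C2)
H  (by R25: M)
Z  (by R26: N, P52)
E3  (by R31: B3)
Q  (by R1: Z, P, G1)
K  (by R7: U, G3)
C3  (by R15: A1, S)
A2  (by R16: Q, F1)
L  (by R21: H)
X  (by R27: F3, E1, E3)
P51  (by R30: K, S)
P48  (by R9: A2)
H2  (by R11: C3, G, F)
C1  (by R5: P51, H2, X)
P50  (by R18: P48, L, C1)

Yes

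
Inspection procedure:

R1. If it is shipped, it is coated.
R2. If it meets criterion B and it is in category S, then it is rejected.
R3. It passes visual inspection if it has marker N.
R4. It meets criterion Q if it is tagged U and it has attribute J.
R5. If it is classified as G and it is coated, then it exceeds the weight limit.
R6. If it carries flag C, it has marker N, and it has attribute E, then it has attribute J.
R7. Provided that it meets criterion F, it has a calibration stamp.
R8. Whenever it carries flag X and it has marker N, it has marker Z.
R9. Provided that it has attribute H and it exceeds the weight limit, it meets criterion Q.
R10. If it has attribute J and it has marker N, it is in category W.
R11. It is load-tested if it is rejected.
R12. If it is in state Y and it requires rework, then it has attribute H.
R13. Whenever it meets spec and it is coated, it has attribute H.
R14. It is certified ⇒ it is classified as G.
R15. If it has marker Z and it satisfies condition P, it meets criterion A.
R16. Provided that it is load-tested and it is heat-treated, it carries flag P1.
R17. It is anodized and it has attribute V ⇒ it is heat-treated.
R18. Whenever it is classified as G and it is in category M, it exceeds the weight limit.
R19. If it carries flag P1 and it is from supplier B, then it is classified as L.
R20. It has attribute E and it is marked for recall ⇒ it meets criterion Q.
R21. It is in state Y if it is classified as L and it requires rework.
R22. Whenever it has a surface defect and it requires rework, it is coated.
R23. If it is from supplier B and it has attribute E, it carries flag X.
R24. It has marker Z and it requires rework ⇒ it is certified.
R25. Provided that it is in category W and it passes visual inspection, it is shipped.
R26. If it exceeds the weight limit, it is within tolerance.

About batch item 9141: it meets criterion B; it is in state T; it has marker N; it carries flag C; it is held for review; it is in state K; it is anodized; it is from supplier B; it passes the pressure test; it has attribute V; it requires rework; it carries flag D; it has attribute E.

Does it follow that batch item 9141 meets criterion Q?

Forward chaining from the given facts derives: passes visual inspection, has attribute J, is in category W, is heat-treated, carries flag X, is shipped, is coated, has marker Z, is certified, is classified as G, exceeds the weight limit, is within tolerance.
Rules concluding "it meets criterion Q": R4 needs "it is tagged U"; R9 needs "it has attribute H"; R20 needs "it is marked for recall" — none of these are established.

No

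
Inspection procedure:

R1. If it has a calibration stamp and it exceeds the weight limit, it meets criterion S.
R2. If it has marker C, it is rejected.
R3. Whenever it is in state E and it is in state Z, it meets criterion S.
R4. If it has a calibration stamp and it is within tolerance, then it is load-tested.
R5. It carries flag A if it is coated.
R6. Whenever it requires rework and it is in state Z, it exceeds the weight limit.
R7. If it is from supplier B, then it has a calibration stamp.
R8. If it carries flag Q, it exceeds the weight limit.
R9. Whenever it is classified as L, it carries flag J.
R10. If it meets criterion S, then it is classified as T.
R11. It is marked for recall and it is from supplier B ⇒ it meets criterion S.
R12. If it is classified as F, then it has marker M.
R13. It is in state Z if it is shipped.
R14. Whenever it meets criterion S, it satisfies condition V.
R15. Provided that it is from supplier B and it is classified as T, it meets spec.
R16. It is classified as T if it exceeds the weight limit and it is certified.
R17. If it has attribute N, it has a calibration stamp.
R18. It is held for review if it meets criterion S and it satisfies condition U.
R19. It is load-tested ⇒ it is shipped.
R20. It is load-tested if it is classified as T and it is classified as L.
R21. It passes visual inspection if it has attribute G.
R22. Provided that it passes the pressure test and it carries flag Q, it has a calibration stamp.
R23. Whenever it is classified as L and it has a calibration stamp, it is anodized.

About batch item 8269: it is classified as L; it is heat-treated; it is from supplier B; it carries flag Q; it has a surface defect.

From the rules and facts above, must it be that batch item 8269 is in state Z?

Yes

By R7 (it is from supplier B): it has a calibration stamp.
By R8 (it carries flag Q): it exceeds the weight limit.
By R1 (it has a calibration stamp, it exceeds the weight limit): it meets criterion S.
By R10 (it meets criterion S): it is classified as T.
By R20 (it is classified as T, it is classified as L): it is load-tested.
By R19 (it is load-tested): it is shipped.
By R13 (it is shipped): it is in state Z.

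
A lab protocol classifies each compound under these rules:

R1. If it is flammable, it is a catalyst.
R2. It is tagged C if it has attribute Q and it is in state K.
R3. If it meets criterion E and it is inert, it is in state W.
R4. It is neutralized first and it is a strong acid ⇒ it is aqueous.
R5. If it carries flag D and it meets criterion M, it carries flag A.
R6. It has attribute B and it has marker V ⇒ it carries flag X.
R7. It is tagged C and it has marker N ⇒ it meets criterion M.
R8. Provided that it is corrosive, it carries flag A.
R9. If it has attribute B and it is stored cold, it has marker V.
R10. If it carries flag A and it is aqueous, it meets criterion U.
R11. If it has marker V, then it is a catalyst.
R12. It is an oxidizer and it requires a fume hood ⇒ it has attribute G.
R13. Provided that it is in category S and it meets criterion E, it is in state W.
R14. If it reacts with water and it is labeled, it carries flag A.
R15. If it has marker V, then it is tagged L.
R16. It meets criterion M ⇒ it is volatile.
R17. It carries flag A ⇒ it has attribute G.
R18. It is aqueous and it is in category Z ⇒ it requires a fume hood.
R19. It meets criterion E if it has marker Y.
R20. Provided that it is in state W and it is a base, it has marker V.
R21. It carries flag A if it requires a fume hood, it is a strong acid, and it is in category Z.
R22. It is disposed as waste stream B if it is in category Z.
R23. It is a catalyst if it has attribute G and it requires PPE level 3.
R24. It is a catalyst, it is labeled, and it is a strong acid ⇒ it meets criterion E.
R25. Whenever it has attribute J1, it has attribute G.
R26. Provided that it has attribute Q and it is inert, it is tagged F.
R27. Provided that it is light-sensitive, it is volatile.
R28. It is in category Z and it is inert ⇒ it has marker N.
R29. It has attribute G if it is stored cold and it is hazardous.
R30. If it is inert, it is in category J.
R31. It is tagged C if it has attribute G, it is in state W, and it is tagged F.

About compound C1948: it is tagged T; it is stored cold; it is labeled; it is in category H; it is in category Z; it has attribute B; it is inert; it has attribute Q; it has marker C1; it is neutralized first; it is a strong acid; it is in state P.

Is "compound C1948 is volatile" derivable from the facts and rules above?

By R4 (it is neutralized first, it is a strong acid): it is aqueous.
By R9 (it has attribute B, it is stored cold): it has marker V.
By R11 (it has marker V): it is a catalyst.
By R18 (it is aqueous, it is in category Z): it requires a fume hood.
By R21 (it requires a fume hood, it is a strong acid, it is in category Z): it carries flag A.
By R24 (it is a catalyst, it is labeled, it is a strong acid): it meets criterion E.
By R26 (it has attribute Q, it is inert): it is tagged F.
By R28 (it is in category Z, it is inert): it has marker N.
By R3 (it meets criterion E, it is inert): it is in state W.
By R17 (it carries flag A): it has attribute G.
By R31 (it has attribute G, it is in state W, it is tagged F): it is tagged C.
By R7 (it is tagged C, it has marker N): it meets criterion M.
By R16 (it meets criterion M): it is volatile.

Yes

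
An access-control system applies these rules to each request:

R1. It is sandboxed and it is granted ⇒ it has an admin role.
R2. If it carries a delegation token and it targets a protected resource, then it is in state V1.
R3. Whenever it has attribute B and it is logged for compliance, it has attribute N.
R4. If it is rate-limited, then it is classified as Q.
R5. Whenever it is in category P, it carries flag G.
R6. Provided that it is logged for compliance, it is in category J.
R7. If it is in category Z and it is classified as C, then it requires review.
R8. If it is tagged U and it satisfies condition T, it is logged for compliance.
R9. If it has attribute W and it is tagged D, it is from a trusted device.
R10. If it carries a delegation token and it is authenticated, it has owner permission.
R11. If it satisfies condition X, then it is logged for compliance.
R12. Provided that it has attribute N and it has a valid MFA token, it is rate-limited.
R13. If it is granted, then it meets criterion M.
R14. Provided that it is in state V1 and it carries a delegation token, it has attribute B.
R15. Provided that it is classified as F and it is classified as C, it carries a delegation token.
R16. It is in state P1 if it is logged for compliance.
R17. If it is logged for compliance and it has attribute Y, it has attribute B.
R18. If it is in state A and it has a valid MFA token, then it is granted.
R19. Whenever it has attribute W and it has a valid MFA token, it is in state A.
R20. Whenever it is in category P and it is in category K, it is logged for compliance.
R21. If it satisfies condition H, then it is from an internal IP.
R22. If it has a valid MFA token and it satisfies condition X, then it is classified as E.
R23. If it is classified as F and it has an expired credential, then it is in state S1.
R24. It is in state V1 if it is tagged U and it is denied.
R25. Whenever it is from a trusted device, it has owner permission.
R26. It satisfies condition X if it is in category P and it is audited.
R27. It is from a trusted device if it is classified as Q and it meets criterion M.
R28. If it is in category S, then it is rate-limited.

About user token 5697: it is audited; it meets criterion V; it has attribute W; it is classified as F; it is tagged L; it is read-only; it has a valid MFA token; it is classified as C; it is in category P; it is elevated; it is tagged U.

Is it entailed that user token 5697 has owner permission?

No

Forward chaining from the given facts derives: carries flag G, carries a delegation token, is in state A, satisfies condition X, is logged for compliance, is in state P1, is granted, is classified as E, is in category J, meets criterion M.
Rules concluding "it has owner permission": R10 needs "it is authenticated"; R25 needs "it is from a trusted device" — none of these are established.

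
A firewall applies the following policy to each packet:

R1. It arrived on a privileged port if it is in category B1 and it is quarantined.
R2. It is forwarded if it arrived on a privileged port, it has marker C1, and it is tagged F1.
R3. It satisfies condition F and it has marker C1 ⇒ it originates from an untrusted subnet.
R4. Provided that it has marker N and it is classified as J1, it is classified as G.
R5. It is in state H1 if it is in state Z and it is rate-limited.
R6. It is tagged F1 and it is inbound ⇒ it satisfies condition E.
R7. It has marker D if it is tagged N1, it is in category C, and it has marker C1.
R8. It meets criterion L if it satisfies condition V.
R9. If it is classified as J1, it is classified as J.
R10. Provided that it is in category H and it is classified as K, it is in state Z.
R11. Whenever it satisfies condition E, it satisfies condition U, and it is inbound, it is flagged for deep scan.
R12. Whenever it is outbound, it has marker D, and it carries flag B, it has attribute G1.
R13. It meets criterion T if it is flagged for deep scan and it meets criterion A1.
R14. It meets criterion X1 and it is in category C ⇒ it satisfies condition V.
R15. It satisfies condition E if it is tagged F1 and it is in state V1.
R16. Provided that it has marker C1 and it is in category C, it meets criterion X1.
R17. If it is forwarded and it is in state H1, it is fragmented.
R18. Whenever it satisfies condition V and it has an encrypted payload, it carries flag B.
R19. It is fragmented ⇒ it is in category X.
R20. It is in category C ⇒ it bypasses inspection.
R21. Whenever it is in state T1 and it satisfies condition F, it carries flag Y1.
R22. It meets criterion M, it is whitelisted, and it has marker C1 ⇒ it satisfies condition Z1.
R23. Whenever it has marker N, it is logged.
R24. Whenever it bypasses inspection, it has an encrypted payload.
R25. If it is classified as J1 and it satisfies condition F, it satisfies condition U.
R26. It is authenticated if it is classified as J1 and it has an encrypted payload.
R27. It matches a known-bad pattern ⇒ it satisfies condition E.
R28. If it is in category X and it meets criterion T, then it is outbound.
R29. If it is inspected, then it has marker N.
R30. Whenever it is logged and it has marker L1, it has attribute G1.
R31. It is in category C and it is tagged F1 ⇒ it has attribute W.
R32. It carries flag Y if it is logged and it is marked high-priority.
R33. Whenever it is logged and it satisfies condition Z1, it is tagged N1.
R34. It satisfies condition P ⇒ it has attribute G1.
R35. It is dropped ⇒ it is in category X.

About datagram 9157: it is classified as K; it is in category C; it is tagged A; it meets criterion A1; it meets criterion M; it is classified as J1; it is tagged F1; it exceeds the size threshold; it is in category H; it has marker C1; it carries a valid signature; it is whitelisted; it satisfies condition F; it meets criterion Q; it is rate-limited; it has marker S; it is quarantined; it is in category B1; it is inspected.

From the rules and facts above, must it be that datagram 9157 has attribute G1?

Forward chaining from the given facts derives: arrived on a privileged port, is forwarded, originates from an untrusted subnet, is classified as J, is in state Z, meets criterion X1, bypasses inspection, satisfies condition Z1, has an encrypted payload, satisfies condition U, is authenticated, has marker N, has attribute W, is classified as G, is in state H1, satisfies condition V, is fragmented, carries flag B, is in category X, is logged, is tagged N1, has marker D, meets criterion L.
Rules concluding "it has attribute G1": R12 needs "it is outbound"; R30 needs "it has marker L1"; R34 needs "it satisfies condition P" — none of these are established.

No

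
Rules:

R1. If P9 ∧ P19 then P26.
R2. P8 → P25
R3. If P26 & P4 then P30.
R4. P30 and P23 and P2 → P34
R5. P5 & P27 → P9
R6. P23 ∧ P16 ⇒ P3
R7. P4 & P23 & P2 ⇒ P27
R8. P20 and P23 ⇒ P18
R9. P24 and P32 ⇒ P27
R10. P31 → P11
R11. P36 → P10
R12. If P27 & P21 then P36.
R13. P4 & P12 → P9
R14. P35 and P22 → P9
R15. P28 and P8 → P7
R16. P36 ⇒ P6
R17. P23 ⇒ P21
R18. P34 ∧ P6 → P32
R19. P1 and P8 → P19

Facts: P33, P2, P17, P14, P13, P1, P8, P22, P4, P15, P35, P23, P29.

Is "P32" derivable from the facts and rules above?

Yes

P27  (by R7: P4, P23, P2)
P9  (by R14: P35, P22)
P21  (by R17: P23)
P19  (by R19: P1, P8)
P26  (by R1: P9, P19)
P30  (by R3: P26, P4)
P34  (by R4: P30, P23, P2)
P36  (by R12: P27, P21)
P6  (by R16: P36)
P32  (by R18: P34, P6)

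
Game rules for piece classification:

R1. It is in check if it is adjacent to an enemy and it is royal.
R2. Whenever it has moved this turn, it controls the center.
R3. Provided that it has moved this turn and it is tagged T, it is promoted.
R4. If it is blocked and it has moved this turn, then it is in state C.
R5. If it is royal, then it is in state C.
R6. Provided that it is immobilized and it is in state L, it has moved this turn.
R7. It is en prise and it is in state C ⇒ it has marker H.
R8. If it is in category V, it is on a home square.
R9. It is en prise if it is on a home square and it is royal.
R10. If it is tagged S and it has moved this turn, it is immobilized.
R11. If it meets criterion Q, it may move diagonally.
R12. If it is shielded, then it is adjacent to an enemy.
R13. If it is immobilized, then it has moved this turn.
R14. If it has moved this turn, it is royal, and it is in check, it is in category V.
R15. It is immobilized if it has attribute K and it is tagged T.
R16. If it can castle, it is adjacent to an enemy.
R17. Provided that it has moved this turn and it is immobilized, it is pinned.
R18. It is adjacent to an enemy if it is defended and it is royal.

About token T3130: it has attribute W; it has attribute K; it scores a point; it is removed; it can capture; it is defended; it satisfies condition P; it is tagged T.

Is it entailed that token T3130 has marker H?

Forward chaining from the given facts derives: is immobilized, has moved this turn, is pinned, controls the center, is promoted.
The only rule concluding "it has marker H" is R7, which needs "it is en prise"; that is never established.

No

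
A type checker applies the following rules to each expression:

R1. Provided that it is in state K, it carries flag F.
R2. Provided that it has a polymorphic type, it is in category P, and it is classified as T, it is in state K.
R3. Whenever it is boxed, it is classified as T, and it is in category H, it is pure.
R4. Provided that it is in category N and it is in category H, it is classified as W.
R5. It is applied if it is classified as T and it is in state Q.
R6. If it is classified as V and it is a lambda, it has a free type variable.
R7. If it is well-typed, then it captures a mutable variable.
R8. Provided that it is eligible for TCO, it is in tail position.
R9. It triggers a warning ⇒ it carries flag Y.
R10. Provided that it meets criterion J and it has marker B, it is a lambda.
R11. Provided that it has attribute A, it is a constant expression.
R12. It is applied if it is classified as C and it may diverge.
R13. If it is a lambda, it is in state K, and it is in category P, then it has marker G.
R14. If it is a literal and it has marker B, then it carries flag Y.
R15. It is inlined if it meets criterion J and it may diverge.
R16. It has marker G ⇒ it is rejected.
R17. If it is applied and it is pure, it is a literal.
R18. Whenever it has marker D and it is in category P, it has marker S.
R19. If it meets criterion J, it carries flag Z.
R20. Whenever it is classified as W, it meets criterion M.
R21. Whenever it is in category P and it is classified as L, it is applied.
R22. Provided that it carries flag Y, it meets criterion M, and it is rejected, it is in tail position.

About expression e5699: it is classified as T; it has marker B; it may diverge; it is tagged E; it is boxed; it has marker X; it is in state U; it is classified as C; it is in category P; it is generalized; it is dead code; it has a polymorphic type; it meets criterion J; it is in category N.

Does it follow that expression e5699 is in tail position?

No

Forward chaining from the given facts derives: is in state K, is a lambda, is applied, has marker G, is inlined, is rejected, carries flag Z, carries flag F.
Rules concluding "it is in tail position": R8 needs "it is eligible for TCO"; R22 needs "it carries flag Y" — none of these are established.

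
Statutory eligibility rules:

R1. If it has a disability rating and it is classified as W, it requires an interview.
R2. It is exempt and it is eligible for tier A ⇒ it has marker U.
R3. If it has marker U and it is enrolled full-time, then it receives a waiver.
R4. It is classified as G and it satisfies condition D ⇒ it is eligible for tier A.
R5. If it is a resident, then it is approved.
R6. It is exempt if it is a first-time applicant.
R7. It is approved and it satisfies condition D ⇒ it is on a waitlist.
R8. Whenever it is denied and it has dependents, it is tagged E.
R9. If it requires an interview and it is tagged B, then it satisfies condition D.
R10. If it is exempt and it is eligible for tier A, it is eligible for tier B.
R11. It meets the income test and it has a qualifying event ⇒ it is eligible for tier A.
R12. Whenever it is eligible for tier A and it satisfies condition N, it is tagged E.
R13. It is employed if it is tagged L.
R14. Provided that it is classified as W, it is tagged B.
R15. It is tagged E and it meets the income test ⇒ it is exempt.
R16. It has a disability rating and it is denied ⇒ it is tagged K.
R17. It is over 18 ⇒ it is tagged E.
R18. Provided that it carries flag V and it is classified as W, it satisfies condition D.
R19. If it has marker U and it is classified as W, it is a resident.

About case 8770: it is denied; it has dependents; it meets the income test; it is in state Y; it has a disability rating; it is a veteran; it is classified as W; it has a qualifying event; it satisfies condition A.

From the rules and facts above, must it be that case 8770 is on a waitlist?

Yes

By R1 (it has a disability rating, it is classified as W): it requires an interview.
By R8 (it is denied, it has dependents): it is tagged E.
By R11 (it meets the income test, it has a qualifying event): it is eligible for tier A.
By R14 (it is classified as W): it is tagged B.
By R15 (it is tagged E, it meets the income test): it is exempt.
By R2 (it is exempt, it is eligible for tier A): it has marker U.
By R9 (it requires an interview, it is tagged B): it satisfies condition D.
By R19 (it has marker U, it is classified as W): it is a resident.
By R5 (it is a resident): it is approved.
By R7 (it is approved, it satisfies condition D): it is on a waitlist.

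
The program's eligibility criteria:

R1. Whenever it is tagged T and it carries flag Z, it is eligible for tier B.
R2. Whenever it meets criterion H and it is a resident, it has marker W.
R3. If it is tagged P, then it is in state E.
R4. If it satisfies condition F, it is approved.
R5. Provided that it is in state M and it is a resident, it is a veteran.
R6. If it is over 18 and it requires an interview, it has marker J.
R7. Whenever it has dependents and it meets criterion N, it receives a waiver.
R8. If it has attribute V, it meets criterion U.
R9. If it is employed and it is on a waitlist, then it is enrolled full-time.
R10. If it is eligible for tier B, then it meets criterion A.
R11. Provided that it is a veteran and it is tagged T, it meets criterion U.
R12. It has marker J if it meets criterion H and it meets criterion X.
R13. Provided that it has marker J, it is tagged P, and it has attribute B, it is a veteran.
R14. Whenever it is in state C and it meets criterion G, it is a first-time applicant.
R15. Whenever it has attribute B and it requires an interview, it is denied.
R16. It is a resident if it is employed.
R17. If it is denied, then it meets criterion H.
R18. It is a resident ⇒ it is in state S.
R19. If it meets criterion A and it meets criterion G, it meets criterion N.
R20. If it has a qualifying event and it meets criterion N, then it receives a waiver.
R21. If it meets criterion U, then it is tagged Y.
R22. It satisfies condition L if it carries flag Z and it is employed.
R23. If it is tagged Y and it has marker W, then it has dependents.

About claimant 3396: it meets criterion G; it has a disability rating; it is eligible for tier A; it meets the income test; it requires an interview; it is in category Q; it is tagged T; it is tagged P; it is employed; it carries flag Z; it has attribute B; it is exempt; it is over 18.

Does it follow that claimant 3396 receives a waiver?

By R1 (it is tagged T, it carries flag Z): it is eligible for tier B.
By R6 (it is over 18, it requires an interview): it has marker J.
By R10 (it is eligible for tier B): it meets criterion A.
By R13 (it has marker J, it is tagged P, it has attribute B): it is a veteran.
By R15 (it has attribute B, it requires an interview): it is denied.
By R16 (it is employed): it is a resident.
By R17 (it is denied): it meets criterion H.
By R19 (it meets criterion A, it meets criterion G): it meets criterion N.
By R2 (it meets criterion H, it is a resident): it has marker W.
By R11 (it is a veteran, it is tagged T): it meets criterion U.
By R21 (it meets criterion U): it is tagged Y.
By R23 (it is tagged Y, it has marker W): it has dependents.
By R7 (it has dependents, it meets criterion N): it receives a waiver.

Yes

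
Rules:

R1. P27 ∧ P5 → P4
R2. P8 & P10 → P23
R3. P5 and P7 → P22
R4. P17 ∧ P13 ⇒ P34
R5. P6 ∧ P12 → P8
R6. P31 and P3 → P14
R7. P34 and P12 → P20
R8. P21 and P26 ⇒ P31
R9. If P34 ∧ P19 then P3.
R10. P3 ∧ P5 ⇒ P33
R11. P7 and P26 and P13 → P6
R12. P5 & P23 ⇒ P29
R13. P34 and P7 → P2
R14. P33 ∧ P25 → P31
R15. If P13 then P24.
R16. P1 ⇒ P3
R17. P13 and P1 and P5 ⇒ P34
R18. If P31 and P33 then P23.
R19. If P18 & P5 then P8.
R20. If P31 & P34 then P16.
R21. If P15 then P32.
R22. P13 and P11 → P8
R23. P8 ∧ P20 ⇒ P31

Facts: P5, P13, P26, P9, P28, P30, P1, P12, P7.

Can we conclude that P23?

Yes

P6  (by R11: P7, P26, P13)
P3  (by R16: P1)
P34  (by R17: P13, P1, P5)
P8  (by R5: P6, P12)
P20  (by R7: P34, P12)
P33  (by R10: P3, P5)
P31  (by R23: P8, P20)
P23  (by R18: P31, P33)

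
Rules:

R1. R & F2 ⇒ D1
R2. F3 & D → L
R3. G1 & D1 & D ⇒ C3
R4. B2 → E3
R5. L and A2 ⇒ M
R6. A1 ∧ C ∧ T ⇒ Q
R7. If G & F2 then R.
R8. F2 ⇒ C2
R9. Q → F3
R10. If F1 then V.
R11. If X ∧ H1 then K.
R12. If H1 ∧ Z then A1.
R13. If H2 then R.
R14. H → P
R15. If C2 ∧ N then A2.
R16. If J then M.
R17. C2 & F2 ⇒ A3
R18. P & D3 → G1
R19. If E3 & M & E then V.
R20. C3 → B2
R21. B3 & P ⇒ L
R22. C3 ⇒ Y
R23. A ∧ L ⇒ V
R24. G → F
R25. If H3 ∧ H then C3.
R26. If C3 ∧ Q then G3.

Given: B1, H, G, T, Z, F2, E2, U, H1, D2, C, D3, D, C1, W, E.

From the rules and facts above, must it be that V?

No

Forward chaining from the given facts derives: R, C2, A1, P, A3, G1, F, D1, C3, Q, F3, B2, Y, G3, L, E3.
Rules concluding V: R10 needs F1; R19 needs M; R23 needs A — none of these are established.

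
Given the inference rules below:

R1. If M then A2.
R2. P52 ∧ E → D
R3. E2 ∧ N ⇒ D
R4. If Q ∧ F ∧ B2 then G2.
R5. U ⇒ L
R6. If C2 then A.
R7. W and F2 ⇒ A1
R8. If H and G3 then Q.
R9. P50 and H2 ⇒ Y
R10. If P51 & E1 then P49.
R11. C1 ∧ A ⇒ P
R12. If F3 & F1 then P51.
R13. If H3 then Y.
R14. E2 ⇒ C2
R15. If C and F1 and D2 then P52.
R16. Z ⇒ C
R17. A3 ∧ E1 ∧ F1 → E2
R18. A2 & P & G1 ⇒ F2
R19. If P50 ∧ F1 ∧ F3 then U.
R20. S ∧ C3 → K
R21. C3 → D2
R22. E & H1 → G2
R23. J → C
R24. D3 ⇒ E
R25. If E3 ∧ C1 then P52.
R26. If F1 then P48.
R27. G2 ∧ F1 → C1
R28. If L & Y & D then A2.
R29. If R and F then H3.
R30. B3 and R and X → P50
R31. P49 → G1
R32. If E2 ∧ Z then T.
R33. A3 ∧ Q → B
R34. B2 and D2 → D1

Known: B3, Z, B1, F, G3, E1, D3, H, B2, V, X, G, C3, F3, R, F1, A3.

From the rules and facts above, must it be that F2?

Yes

Q  (by R8: H, G3)
P51  (by R12: F3, F1)
C  (by R16: Z)
E2  (by R17: A3, E1, F1)
D2  (by R21: C3)
E  (by R24: D3)
H3  (by R29: R, F)
P50  (by R30: B3, R, X)
G2  (by R4: Q, F, B2)
P49  (by R10: P51, E1)
Y  (by R13: H3)
C2  (by R14: E2)
P52  (by R15: C, F1, D2)
U  (by R19: P50, F1, F3)
C1  (by R27: G2, F1)
G1  (by R31: P49)
D  (by R2: P52, E)
L  (by R5: U)
A  (by R6: C2)
P  (by R11: C1, A)
A2  (by R28: L, Y, D)
F2  (by R18: A2, P, G1)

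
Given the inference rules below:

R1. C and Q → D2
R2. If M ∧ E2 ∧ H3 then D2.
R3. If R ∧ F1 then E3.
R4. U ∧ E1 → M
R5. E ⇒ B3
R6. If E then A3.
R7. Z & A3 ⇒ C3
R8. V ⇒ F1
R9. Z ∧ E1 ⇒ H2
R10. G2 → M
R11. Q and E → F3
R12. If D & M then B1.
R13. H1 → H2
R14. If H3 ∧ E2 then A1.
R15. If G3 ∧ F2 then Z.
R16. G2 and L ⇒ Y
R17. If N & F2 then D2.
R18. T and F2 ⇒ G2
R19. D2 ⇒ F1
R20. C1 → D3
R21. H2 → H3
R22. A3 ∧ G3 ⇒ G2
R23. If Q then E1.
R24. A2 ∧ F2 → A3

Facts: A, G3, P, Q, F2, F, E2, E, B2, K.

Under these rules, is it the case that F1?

Yes

A3  (by R6: E)
Z  (by R15: G3, F2)
G2  (by R22: A3, G3)
E1  (by R23: Q)
H2  (by R9: Z, E1)
M  (by R10: G2)
H3  (by R21: H2)
D2  (by R2: M, E2, H3)
F1  (by R19: D2)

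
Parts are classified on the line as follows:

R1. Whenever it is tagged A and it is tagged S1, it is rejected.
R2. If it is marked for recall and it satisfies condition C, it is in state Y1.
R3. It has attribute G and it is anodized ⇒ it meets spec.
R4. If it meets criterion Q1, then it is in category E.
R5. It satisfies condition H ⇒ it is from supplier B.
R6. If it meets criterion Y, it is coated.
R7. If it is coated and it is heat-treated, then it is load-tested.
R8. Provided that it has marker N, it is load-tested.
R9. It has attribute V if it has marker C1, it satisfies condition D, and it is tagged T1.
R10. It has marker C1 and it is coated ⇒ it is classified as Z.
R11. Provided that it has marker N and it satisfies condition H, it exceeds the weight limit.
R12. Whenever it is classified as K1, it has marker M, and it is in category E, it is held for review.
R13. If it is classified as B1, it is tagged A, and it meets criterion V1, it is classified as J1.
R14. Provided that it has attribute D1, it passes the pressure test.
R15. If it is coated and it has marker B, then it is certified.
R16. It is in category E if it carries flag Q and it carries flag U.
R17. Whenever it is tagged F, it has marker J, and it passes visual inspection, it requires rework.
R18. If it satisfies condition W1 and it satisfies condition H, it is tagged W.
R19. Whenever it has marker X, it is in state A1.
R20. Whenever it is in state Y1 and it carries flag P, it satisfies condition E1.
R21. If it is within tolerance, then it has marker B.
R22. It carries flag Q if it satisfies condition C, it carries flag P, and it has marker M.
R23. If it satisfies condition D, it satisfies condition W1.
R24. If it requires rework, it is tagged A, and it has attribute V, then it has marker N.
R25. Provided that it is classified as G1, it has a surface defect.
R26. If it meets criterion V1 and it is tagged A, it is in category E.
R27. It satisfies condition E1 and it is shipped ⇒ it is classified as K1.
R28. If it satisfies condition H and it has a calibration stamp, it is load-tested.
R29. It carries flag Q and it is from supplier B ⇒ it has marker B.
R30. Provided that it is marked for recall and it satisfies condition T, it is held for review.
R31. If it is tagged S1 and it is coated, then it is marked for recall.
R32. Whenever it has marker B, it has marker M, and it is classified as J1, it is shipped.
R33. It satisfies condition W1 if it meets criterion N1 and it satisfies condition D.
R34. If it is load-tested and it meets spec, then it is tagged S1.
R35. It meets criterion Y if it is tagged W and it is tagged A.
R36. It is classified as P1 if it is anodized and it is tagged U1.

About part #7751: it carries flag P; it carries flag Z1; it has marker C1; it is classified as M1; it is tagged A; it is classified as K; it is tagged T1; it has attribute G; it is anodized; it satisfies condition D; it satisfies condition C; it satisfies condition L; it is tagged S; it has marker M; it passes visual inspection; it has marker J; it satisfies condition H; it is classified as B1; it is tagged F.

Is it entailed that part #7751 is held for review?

No

Forward chaining from the given facts derives: meets spec, is from supplier B, has attribute V, requires rework, carries flag Q, satisfies condition W1, has marker N, has marker B, is load-tested, exceeds the weight limit, is tagged W, is tagged S1, meets criterion Y, is rejected, is coated, is classified as Z, is certified, is marked for recall, is in state Y1, satisfies condition E1.
Rules concluding "it is held for review": R12 needs "it is classified as K1"; R30 needs "it satisfies condition T" — none of these are established.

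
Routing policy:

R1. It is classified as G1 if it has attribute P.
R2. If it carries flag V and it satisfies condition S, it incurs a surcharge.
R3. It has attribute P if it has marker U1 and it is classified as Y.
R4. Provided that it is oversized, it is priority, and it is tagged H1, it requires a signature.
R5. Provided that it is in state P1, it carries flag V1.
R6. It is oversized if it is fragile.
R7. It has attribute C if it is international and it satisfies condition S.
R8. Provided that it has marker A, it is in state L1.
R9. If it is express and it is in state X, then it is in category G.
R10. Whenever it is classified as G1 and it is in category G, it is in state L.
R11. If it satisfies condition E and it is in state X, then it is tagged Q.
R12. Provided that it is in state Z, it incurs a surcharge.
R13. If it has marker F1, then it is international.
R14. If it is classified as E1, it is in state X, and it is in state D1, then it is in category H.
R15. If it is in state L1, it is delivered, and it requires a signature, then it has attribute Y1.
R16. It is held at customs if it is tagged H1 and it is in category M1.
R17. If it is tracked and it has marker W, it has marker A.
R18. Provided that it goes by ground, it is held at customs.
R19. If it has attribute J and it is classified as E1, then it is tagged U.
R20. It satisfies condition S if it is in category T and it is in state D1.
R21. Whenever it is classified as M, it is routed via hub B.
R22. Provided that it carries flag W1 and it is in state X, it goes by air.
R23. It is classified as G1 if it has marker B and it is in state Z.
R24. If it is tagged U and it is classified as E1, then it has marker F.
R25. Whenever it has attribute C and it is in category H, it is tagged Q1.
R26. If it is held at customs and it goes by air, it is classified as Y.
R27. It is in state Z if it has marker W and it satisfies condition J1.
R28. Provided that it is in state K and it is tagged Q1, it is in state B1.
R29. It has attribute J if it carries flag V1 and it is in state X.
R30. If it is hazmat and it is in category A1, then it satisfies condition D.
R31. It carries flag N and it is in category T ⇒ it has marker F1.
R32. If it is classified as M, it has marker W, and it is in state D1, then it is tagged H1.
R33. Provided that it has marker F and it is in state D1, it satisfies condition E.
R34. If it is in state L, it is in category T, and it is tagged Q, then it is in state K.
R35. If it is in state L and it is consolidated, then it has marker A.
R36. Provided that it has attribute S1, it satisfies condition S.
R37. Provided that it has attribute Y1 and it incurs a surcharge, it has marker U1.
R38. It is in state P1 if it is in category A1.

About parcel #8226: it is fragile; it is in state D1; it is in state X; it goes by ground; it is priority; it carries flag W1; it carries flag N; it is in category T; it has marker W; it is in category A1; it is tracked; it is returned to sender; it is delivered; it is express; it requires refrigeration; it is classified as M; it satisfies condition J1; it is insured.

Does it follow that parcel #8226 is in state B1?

No

Forward chaining from the given facts derives: is oversized, is in category G, has marker A, is held at customs, satisfies condition S, is routed via hub B, goes by air, is classified as Y, is in state Z, has marker F1, is tagged H1, is in state P1, requires a signature, carries flag V1, is in state L1, incurs a surcharge, is international, has attribute Y1, has attribute J, has marker U1, has attribute P, has attribute C, is classified as G1, is in state L.
The only rule concluding "it is in state B1" is R28, which needs "it is in state K"; that is never established.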